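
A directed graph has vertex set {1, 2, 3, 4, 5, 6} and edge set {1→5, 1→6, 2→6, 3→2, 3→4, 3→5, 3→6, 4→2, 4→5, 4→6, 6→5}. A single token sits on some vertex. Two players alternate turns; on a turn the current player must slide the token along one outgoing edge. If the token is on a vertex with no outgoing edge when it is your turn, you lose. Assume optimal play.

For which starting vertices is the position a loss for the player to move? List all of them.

Positions with no move are L. A position that does have a move is losing for the player to move precisely when every available move leads to a winning position for the opponent. Fill in the labels:
Every edge goes from a vertex to one that appears earlier in the order 5, 6, 1, 2, 4, 3, so processing vertices in that order labels each vertex after all of its successors.
5: no outgoing edge → L
6: reaches L-position 5 → W
1: reaches L-position 5 → W
2: only reaches 6(W), which is W → L
4: reaches L-position 2 → W
3: reaches L-position 2 → W
The losing starting vertices are exactly the entries labelled L in this table (2 of them).

2, 5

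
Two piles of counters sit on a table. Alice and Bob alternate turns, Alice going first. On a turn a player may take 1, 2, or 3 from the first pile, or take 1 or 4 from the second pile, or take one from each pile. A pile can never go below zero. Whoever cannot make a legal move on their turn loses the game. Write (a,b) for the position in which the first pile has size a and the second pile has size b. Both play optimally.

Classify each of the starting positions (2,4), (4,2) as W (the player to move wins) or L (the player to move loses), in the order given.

Build the W/L table. Terminal = L. A non-terminal position is W if it has a move to some L; otherwise it is L.
No move ever increases a pile, so every position that can arise here has a ≤ 4 and b ≤ 4; it is enough to label the cells with 0 ≤ a ≤ 4 and 0 ≤ b ≤ 4.
Every move lowers a or b (never raises either), so fill the grid row by row in increasing a, and left to right within a row: each cell's successors are then already labelled.
      b=0  b=1  b=2  b=3  b=4
a=0:    L    W    L    W    W
a=1:    W    W    W    W    L
a=2:    W    L    W    L    W
a=3:    W    W    W    W    W
a=4:    L    W    L    W    W
Cells with no legal move (terminal, hence L): (0,0).
The remaining L cells, each justified by listing all of its moves:
(0,2): the only move is to (0,1)(W), a W ⇒ L
(1,4): moves to (0,4)(W), (1,3)(W), (1,0)(W), (0,3)(W); every one is W ⇒ L
(2,1): moves to (1,1)(W), (0,1)(W), (2,0)(W), (1,0)(W); every one is W ⇒ L
(2,3): moves to (1,3)(W), (0,3)(W), (2,2)(W), (1,2)(W); every one is W ⇒ L
(4,0): moves to (3,0)(W), (2,0)(W), (1,0)(W); every one is W ⇒ L
(4,2): moves to (3,2)(W), (2,2)(W), (1,2)(W), (4,1)(W), (3,1)(W); every one is W ⇒ L
Every other cell has at least one move into one of the L cells above, so it is W.
(2,4): the move to (1,4) reaches an L cell, so W
(4,2): one of the L cells justified above, so L

(2,4): W, (4,2): L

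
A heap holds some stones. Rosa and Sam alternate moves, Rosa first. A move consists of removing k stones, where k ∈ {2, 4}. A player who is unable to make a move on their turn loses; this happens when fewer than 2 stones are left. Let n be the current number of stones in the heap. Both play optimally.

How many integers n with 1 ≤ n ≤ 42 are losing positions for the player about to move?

14

Compute win/loss labels from the base case upward. A position with no move is L. Any other position is W if it can reach an L in one move, else L.
n=0: no move → L
n=1: no move → L
n=2: can move to 0, which is L ⇒ W
n=3: can move to 1, which is L ⇒ W
n=4: can move to 0, which is L ⇒ W
n=5: can move to 1, which is L ⇒ W
n=6: moves to 4(W), 2(W); every one is W ⇒ L
n=7: moves to 5(W), 3(W); every one is W ⇒ L
n=8: can move to 6, which is L ⇒ W
n=9: can move to 7, which is L ⇒ W
n=10: can move to 6, which is L ⇒ W
n=11: can move to 7, which is L ⇒ W
n=12: moves to 10(W), 8(W); every one is W ⇒ L
n=13: moves to 11(W), 9(W); every one is W ⇒ L
n=14: can move to 12, which is L ⇒ W
n=15: can move to 13, which is L ⇒ W
n=16: can move to 12, which is L ⇒ W
n=17: can move to 13, which is L ⇒ W
n=18: moves to 16(W), 14(W); every one is W ⇒ L
n=19: moves to 17(W), 15(W); every one is W ⇒ L
n=20: can move to 18, which is L ⇒ W
n=21: can move to 19, which is L ⇒ W
n=22: can move to 18, which is L ⇒ W
n=23: can move to 19, which is L ⇒ W
n=24: moves to 22(W), 20(W); every one is W ⇒ L
n=25: moves to 23(W), 21(W); every one is W ⇒ L
n=26: can move to 24, which is L ⇒ W
n=27: can move to 25, which is L ⇒ W
n=28: can move to 24, which is L ⇒ W
n=29: can move to 25, which is L ⇒ W
n=30: moves to 28(W), 26(W); every one is W ⇒ L
n=31: moves to 29(W), 27(W); every one is W ⇒ L
n=32: can move to 30, which is L ⇒ W
n=33: can move to 31, which is L ⇒ W
n=34: can move to 30, which is L ⇒ W
n=35: can move to 31, which is L ⇒ W
n=36: moves to 34(W), 32(W); every one is W ⇒ L
n=37: moves to 35(W), 33(W); every one is W ⇒ L
n=38: can move to 36, which is L ⇒ W
n=39: can move to 37, which is L ⇒ W
n=40: can move to 36, which is L ⇒ W
n=41: can move to 37, which is L ⇒ W
n=42: moves to 40(W), 38(W); every one is W ⇒ L
L entries with 1 ≤ n ≤ 42 (n=0 is outside the asked range and is not counted): n = 1, 6, 7, 12, 13, 18, 19, 24, 25, 30, 31, 36, 37, 42; that makes 14.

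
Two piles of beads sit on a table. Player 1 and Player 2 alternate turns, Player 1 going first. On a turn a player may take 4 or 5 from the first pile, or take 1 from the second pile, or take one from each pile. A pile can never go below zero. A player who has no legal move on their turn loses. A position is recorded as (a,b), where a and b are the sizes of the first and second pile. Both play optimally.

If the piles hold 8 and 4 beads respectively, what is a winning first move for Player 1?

Positions with no move are L. A position that does have a move is losing for the player to move precisely when every available move leads to a winning position for the opponent. Fill in the labels:
No move ever increases a pile, so every position that can arise here has a ≤ 8 and b ≤ 4; it is enough to label the cells with 0 ≤ a ≤ 8 and 0 ≤ b ≤ 4.
Every move lowers a or b (never raises either), so fill the grid row by row in increasing a, and left to right within a row: each cell's successors are then already labelled.
      b=0  b=1  b=2  b=3  b=4
a=0:    L    W    L    W    L
a=1:    L    W    L    W    L
a=2:    L    W    L    W    L
a=3:    L    W    L    W    L
a=4:    W    W    W    W    W
a=5:    W    L    W    L    W
a=6:    W    L    W    L    W
a=7:    W    L    W    L    W
a=8:    W    L    W    L    W
Cells with no legal move (terminal, hence L): (0,0), (1,0), (2,0), (3,0).
The remaining L cells, each justified by listing all of its moves:
(0,2): L (sole option (0,1)(W) is W)
(0,4): L (sole option (0,3)(W) is W)
(1,2): L (options (1,1)(W), (0,1)(W) are all W)
(1,4): L (options (1,3)(W), (0,3)(W) are all W)
(2,2): L (options (2,1)(W), (1,1)(W) are all W)
(2,4): L (options (2,3)(W), (1,3)(W) are all W)
(3,2): L (options (3,1)(W), (2,1)(W) are all W)
(3,4): L (options (3,3)(W), (2,3)(W) are all W)
(5,1): L (options (1,1)(W), (0,1)(W), (5,0)(W), (4,0)(W) are all W)
(5,3): L (options (1,3)(W), (0,3)(W), (5,2)(W), (4,2)(W) are all W)
(6,1): L (options (2,1)(W), (1,1)(W), (6,0)(W), (5,0)(W) are all W)
(6,3): L (options (2,3)(W), (1,3)(W), (6,2)(W), (5,2)(W) are all W)
(7,1): L (options (3,1)(W), (2,1)(W), (7,0)(W), (6,0)(W) are all W)
(7,3): L (options (3,3)(W), (2,3)(W), (7,2)(W), (6,2)(W) are all W)
(8,1): L (options (4,1)(W), (3,1)(W), (8,0)(W), (7,0)(W) are all W)
(8,3): L (options (4,3)(W), (3,3)(W), (8,2)(W), (7,2)(W) are all W)
Every other cell has at least one move into one of the L cells above, so it is W.
From (8,4), the L positions reachable in one move are: (3,4), (8,3), (7,3). Any move reaching one of these is winning.

Move to (3,4).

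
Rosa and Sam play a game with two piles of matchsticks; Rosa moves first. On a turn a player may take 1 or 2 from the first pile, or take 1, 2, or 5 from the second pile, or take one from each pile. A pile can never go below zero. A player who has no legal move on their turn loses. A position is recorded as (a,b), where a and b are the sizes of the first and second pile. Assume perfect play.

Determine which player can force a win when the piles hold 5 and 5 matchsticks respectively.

Work bottom-up. With no move the player to move loses. Otherwise the position is W if at least one move leads to an L position for the opponent, and L if every move leads to a W.
No move ever increases a pile, so every position that can arise here has a ≤ 5 and b ≤ 5; it is enough to label the cells with 0 ≤ a ≤ 5 and 0 ≤ b ≤ 5.
Every move lowers a or b (never raises either), so fill the grid row by row in increasing a, and left to right within a row: each cell's successors are then already labelled.
      b=0  b=1  b=2  b=3  b=4  b=5
a=0:    L    W    W    L    W    W
a=1:    W    W    L    W    W    L
a=2:    W    L    W    W    L    W
a=3:    L    W    W    L    W    W
a=4:    W    W    L    W    W    L
a=5:    W    L    W    W    L    W
Cells with no legal move (terminal, hence L): (0,0).
The remaining L cells, each justified by listing all of its moves:
(0,3): moves to (0,2)(W), (0,1)(W); every one is W ⇒ L
(1,2): moves to (0,2)(W), (1,1)(W), (1,0)(W), (0,1)(W); every one is W ⇒ L
(1,5): moves to (0,5)(W), (1,4)(W), (1,3)(W), (1,0)(W), (0,4)(W); every one is W ⇒ L
(2,1): moves to (1,1)(W), (0,1)(W), (2,0)(W), (1,0)(W); every one is W ⇒ L
(2,4): moves to (1,4)(W), (0,4)(W), (2,3)(W), (2,2)(W), (1,3)(W); every one is W ⇒ L
(3,0): moves to (2,0)(W), (1,0)(W); every one is W ⇒ L
(3,3): moves to (2,3)(W), (1,3)(W), (3,2)(W), (3,1)(W), (2,2)(W); every one is W ⇒ L
(4,2): moves to (3,2)(W), (2,2)(W), (4,1)(W), (4,0)(W), (3,1)(W); every one is W ⇒ L
(4,5): moves to (3,5)(W), (2,5)(W), (4,4)(W), (4,3)(W), (4,0)(W), (3,4)(W); every one is W ⇒ L
(5,1): moves to (4,1)(W), (3,1)(W), (5,0)(W), (4,0)(W); every one is W ⇒ L
(5,4): moves to (4,4)(W), (3,4)(W), (5,3)(W), (5,2)(W), (4,3)(W); every one is W ⇒ L
Every other cell has at least one move into one of the L cells above, so it is W.
The starting position (5,5) is W: Rosa should move to (4,5), handing over an L position.

Rosa wins.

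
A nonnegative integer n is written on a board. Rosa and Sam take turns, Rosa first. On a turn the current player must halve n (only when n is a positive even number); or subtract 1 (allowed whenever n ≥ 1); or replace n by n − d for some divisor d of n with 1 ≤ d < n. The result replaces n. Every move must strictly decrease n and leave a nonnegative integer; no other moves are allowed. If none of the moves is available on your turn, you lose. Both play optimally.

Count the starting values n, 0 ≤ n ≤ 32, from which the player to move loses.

Label each position W (a win for the player to move) or L (a loss). A position with no legal move is L; any other position is W exactly when some move reaches an L, and L when every move reaches a W.
n=0: no move → L
n=1: W (go to 0, an L position)
n=2: L (sole option 1(W) is W)
n=3: W (go to 2, an L position)
n=4: W (go to 2, an L position)
n=5: L (sole option 4(W) is W)
n=6: W (go to 5, an L position)
n=7: L (sole option 6(W) is W)
n=8: W (go to 7, an L position)
n=9: L (options 6(W), 8(W) are all W)
n=10: W (go to 5, an L position)
n=11: L (sole option 10(W) is W)
n=12: W (go to 9, an L position)
n=13: L (sole option 12(W) is W)
n=14: W (go to 7, an L position)
n=15: L (options 10(W), 12(W), 14(W) are all W)
n=16: W (go to 15, an L position)
n=17: L (sole option 16(W) is W)
n=18: W (go to 9, an L position)
n=19: L (sole option 18(W) is W)
n=20: W (go to 15, an L position)
n=21: L (options 14(W), 18(W), 20(W) are all W)
n=22: W (go to 11, an L position)
n=23: L (sole option 22(W) is W)
n=24: W (go to 21, an L position)
n=25: L (options 20(W), 24(W) are all W)
n=26: W (go to 13, an L position)
n=27: L (options 18(W), 24(W), 26(W) are all W)
n=28: W (go to 21, an L position)
n=29: L (sole option 28(W) is W)
n=30: W (go to 15, an L position)
n=31: L (sole option 30(W) is W)
n=32: W (go to 31, an L position)
L entries with 0 ≤ n ≤ 32: n = 0, 2, 5, 7, 9, 11, 13, 15, 17, 19, 21, 23, 25, 27, 29, 31; that makes 16.

16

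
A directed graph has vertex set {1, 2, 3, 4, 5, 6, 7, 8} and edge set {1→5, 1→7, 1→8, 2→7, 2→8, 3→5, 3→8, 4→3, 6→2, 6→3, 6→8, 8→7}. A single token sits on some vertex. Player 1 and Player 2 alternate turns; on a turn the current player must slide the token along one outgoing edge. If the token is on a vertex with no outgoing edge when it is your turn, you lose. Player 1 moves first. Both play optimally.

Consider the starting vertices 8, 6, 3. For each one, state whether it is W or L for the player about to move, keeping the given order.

Compute win/loss labels from the base case upward. A position with no move is L. Any other position is W if it can reach an L in one move, else L.
Every edge goes from a vertex to one that appears earlier in the order 5, 7, 8, 1, 2, 3, 6, 4, so processing vertices in that order labels each vertex after all of its successors.
5: no outgoing edge → L
7: no outgoing edge → L
8: reaches L-position 7 → W
1: reaches L-position 7 → W
2: reaches L-position 7 → W
3: reaches L-position 5 → W
6: only reaches 3(W), 2(W), 8(W), all W → L
4: only reaches 3(W), which is W → L

8: W, 6: L, 3: W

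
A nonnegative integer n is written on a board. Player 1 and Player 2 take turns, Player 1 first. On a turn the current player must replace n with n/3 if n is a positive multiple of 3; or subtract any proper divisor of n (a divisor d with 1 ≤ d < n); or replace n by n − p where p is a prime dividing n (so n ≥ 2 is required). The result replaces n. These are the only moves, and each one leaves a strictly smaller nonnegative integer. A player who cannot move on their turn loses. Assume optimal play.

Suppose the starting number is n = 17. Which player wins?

Player 1 wins.

Build the W/L table. Terminal = L. A non-terminal position is W if it has a move to some L; otherwise it is L.
n=0: no move → L
n=1: no move → L
n=2: reaches L-position 0 → W
n=3: reaches L-position 0 → W
n=4: only reaches 2(W), 3(W), all W → L
n=5: reaches L-position 0 → W
n=6: reaches L-position 4 → W
n=7: reaches L-position 0 → W
n=8: reaches L-position 4 → W
n=9: only reaches 3(W), 6(W), 8(W), all W → L
n=10: reaches L-position 9 → W
n=11: reaches L-position 0 → W
n=12: reaches L-position 4 → W
n=13: reaches L-position 0 → W
n=14: only reaches 7(W), 12(W), 13(W), all W → L
n=15: reaches L-position 14 → W
n=16: reaches L-position 14 → W
n=17: reaches L-position 0 → W
The starting position 17 is W: Player 1 should move to 0, handing over an L position.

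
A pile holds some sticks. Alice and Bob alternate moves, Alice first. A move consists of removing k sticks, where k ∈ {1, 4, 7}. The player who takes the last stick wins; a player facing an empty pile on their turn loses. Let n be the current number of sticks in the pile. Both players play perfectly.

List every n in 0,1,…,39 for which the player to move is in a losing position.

0, 2, 5, 8, 10, 13, 16, 18, 21, 24, 26, 29, 32, 34, 37

Classify positions by backward induction: terminal positions (no move available) are L. From any other position, the mover wins iff some move reaches an L.
n=0: no move → L
n=1: can move to 0, which is L ⇒ W
n=2: the only move is to 1(W), a W ⇒ L
n=3: can move to 2, which is L ⇒ W
n=4: can move to 0, which is L ⇒ W
n=5: moves to 4(W), 1(W); every one is W ⇒ L
n=6: can move to 5, which is L ⇒ W
n=7: can move to 0, which is L ⇒ W
n=8: moves to 7(W), 4(W), 1(W); every one is W ⇒ L
n=9: can move to 8, which is L ⇒ W
n=10: moves to 9(W), 6(W), 3(W); every one is W ⇒ L
n=11: can move to 10, which is L ⇒ W
n=12: can move to 8, which is L ⇒ W
n=13: moves to 12(W), 9(W), 6(W); every one is W ⇒ L
n=14: can move to 13, which is L ⇒ W
n=15: can move to 8, which is L ⇒ W
n=16: moves to 15(W), 12(W), 9(W); every one is W ⇒ L
n=17: can move to 16, which is L ⇒ W
n=18: moves to 17(W), 14(W), 11(W); every one is W ⇒ L
n=19: can move to 18, which is L ⇒ W
n=20: can move to 16, which is L ⇒ W
n=21: moves to 20(W), 17(W), 14(W); every one is W ⇒ L
n=22: can move to 21, which is L ⇒ W
n=23: can move to 16, which is L ⇒ W
n=24: moves to 23(W), 20(W), 17(W); every one is W ⇒ L
n=25: can move to 24, which is L ⇒ W
n=26: moves to 25(W), 22(W), 19(W); every one is W ⇒ L
n=27: can move to 26, which is L ⇒ W
n=28: can move to 24, which is L ⇒ W
n=29: moves to 28(W), 25(W), 22(W); every one is W ⇒ L
n=30: can move to 29, which is L ⇒ W
n=31: can move to 24, which is L ⇒ W
n=32: moves to 31(W), 28(W), 25(W); every one is W ⇒ L
n=33: can move to 32, which is L ⇒ W
n=34: moves to 33(W), 30(W), 27(W); every one is W ⇒ L
n=35: can move to 34, which is L ⇒ W
n=36: can move to 32, which is L ⇒ W
n=37: moves to 36(W), 33(W), 30(W); every one is W ⇒ L
n=38: can move to 37, which is L ⇒ W
n=39: can move to 32, which is L ⇒ W
The losing starting values of n are exactly the entries labelled L in this table (15 of them).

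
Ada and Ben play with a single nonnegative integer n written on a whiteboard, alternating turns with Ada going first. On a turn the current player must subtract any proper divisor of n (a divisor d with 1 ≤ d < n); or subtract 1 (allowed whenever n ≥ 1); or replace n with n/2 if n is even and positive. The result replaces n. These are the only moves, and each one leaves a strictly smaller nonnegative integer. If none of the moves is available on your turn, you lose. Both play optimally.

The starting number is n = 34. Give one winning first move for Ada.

Move to 17.

Label each position W (a win for the player to move) or L (a loss). A position with no legal move is L; any other position is W exactly when some move reaches an L, and L when every move reaches a W.
n=0: no move → L
n=1: W (go to 0, an L position)
n=2: L (sole option 1(W) is W)
n=3: W (go to 2, an L position)
n=4: W (go to 2, an L position)
n=5: L (sole option 4(W) is W)
n=6: W (go to 5, an L position)
n=7: L (sole option 6(W) is W)
n=8: W (go to 7, an L position)
n=9: L (options 6(W), 8(W) are all W)
n=10: W (go to 5, an L position)
n=11: L (sole option 10(W) is W)
n=12: W (go to 9, an L position)
n=13: L (sole option 12(W) is W)
n=14: W (go to 7, an L position)
n=15: L (options 10(W), 12(W), 14(W) are all W)
n=16: W (go to 15, an L position)
n=17: L (sole option 16(W) is W)
n=18: W (go to 9, an L position)
n=19: L (sole option 18(W) is W)
n=20: W (go to 15, an L position)
n=21: L (options 14(W), 18(W), 20(W) are all W)
n=22: W (go to 11, an L position)
n=23: L (sole option 22(W) is W)
n=24: W (go to 21, an L position)
n=25: L (options 20(W), 24(W) are all W)
n=26: W (go to 13, an L position)
n=27: L (options 18(W), 24(W), 26(W) are all W)
n=28: W (go to 21, an L position)
n=29: L (sole option 28(W) is W)
n=30: W (go to 15, an L position)
n=31: L (sole option 30(W) is W)
n=32: W (go to 31, an L position)
n=33: L (options 22(W), 30(W), 32(W) are all W)
n=34: W (go to 17, an L position)
From 34, the L positions reachable in one move are: 17, 33. Any move reaching one of these is winning.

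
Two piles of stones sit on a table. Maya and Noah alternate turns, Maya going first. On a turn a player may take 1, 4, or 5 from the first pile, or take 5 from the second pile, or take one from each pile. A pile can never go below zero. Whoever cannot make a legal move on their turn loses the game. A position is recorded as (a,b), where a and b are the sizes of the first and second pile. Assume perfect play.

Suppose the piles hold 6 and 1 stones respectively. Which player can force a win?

Maya wins.

Use the standard recursion: the mover loses at a terminal position; elsewhere, the mover wins exactly when some move hands the opponent an L position.
No move ever increases a pile, so every position that can arise here has a ≤ 6 and b ≤ 1; it is enough to label the cells with 0 ≤ a ≤ 6 and 0 ≤ b ≤ 1.
Every move lowers a or b (never raises either), so fill the grid row by row in increasing a, and left to right within a row: each cell's successors are then already labelled.
      b=0  b=1
a=0:    L    L
a=1:    W    W
a=2:    L    L
a=3:    W    W
a=4:    W    W
a=5:    W    W
a=6:    W    W
Cells with no legal move (terminal, hence L): (0,0), (0,1).
The remaining L cells, each justified by listing all of its moves:
(2,0): →(1,0)(W) only, which is W, so L
(2,1): →(1,1)(W), (1,0)(W) — all W, so L
Every other cell has at least one move into one of the L cells above, so it is W.
The starting position (6,1) is W: Maya should move to (2,1), handing over an L position.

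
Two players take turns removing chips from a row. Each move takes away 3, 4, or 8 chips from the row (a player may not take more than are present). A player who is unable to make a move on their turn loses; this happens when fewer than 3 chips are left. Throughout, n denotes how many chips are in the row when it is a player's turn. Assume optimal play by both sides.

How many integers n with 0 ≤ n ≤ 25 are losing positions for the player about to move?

Classify positions by backward induction: terminal positions (no move available) are L. From any other position, the mover wins iff some move reaches an L.
n=0: no move → L
n=1: no move → L
n=2: no move → L
n=3: →0(L), so W
n=4: →1(L), so W
n=5: →2(L), so W
n=6: →2(L), so W
n=7: →4(W), 3(W) — all W, so L
n=8: →0(L), so W
n=9: →1(L), so W
n=10: →7(L), so W
n=11: →7(L), so W
n=12: →9(W), 8(W), 4(W) — all W, so L
n=13: →10(W), 9(W), 5(W) — all W, so L
n=14: →11(W), 10(W), 6(W) — all W, so L
n=15: →12(L), so W
n=16: →13(L), so W
n=17: →14(L), so W
n=18: →14(L), so W
n=19: →16(W), 15(W), 11(W) — all W, so L
n=20: →12(L), so W
n=21: →13(L), so W
n=22: →19(L), so W
n=23: →19(L), so W
n=24: →21(W), 20(W), 16(W) — all W, so L
n=25: →22(W), 21(W), 17(W) — all W, so L
L entries with 0 ≤ n ≤ 25: n = 0, 1, 2, 7, 12, 13, 14, 19, 24, 25; that makes 10.

10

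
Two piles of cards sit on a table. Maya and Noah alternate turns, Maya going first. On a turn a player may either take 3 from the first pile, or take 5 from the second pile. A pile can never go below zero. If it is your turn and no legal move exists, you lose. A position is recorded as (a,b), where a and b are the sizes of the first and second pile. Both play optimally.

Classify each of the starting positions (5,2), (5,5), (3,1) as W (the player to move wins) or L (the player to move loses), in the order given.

(5,2): W, (5,5): L, (3,1): W

Build the W/L table. Terminal = L. A non-terminal position is W if it has a move to some L; otherwise it is L.
No move ever increases a pile, so every position that can arise here has a ≤ 5 and b ≤ 5; it is enough to label the cells with 0 ≤ a ≤ 5 and 0 ≤ b ≤ 5.
Every move lowers a or b (never raises either), so fill the grid row by row in increasing a, and left to right within a row: each cell's successors are then already labelled.
      b=0  b=1  b=2  b=3  b=4  b=5
a=0:    L    L    L    L    L    W
a=1:    L    L    L    L    L    W
a=2:    L    L    L    L    L    W
a=3:    W    W    W    W    W    L
a=4:    W    W    W    W    W    L
a=5:    W    W    W    W    W    L
Cells with no legal move (terminal, hence L): (0,0), (0,1), (0,2), (0,3), (0,4), (1,0), (1,1), (1,2), (1,3), (1,4), (2,0), (2,1), (2,2), (2,3), (2,4).
The remaining L cells, each justified by listing all of its moves:
(3,5): →(0,5)(W), (3,0)(W) — all W, so L
(4,5): →(1,5)(W), (4,0)(W) — all W, so L
(5,5): →(2,5)(W), (5,0)(W) — all W, so L
Every other cell has at least one move into one of the L cells above, so it is W.
(5,2): the move to (2,2) reaches an L cell, so W
(5,5): one of the L cells justified above, so L
(3,1): the move to (0,1) reaches an L cell, so W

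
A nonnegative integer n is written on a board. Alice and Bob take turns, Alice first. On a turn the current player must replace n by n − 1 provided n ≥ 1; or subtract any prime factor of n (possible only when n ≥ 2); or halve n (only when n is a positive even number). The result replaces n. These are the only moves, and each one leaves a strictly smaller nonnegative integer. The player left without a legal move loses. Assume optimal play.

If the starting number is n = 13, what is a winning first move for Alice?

Classify positions by backward induction: terminal positions (no move available) are L. From any other position, the mover wins iff some move reaches an L.
n=0: no move → L
n=1: W (go to 0, an L position)
n=2: W (go to 0, an L position)
n=3: W (go to 0, an L position)
n=4: L (options 2(W), 3(W) are all W)
n=5: W (go to 0, an L position)
n=6: W (go to 4, an L position)
n=7: W (go to 0, an L position)
n=8: W (go to 4, an L position)
n=9: L (options 6(W), 8(W) are all W)
n=10: W (go to 9, an L position)
n=11: W (go to 0, an L position)
n=12: W (go to 9, an L position)
n=13: W (go to 0, an L position)
From 13, the L positions reachable in one move are: 0.

Move to 0.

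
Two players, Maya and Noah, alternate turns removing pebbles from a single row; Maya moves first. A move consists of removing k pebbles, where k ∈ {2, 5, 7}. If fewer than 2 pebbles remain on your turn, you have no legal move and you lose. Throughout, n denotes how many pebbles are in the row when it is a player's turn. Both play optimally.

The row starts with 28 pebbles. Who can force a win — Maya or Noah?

Work bottom-up. With no move the player to move loses. Otherwise the position is W if at least one move leads to an L position for the opponent, and L if every move leads to a W.
n=0: no move → L
n=1: no move → L
n=2: W (go to 0, an L position)
n=3: W (go to 1, an L position)
n=4: L (sole option 2(W) is W)
n=5: W (go to 0, an L position)
n=6: W (go to 4, an L position)
n=7: W (go to 0, an L position)
n=8: W (go to 1, an L position)
n=9: W (go to 4, an L position)
n=10: L (options 8(W), 5(W), 3(W) are all W)
n=11: W (go to 4, an L position)
n=12: W (go to 10, an L position)
n=13: L (options 11(W), 8(W), 6(W) are all W)
n=14: L (options 12(W), 9(W), 7(W) are all W)
n=15: W (go to 13, an L position)
n=16: W (go to 14, an L position)
n=17: W (go to 10, an L position)
n=18: W (go to 13, an L position)
n=19: W (go to 14, an L position)
n=20: W (go to 13, an L position)
n=21: W (go to 14, an L position)
n=22: L (options 20(W), 17(W), 15(W) are all W)
n=23: L (options 21(W), 18(W), 16(W) are all W)
n=24: W (go to 22, an L position)
n=25: W (go to 23, an L position)
n=26: L (options 24(W), 21(W), 19(W) are all W)
n=27: W (go to 22, an L position)
n=28: W (go to 26, an L position)
From 28 Maya can remove 2, leaving 26, reaching an L position.

Maya wins.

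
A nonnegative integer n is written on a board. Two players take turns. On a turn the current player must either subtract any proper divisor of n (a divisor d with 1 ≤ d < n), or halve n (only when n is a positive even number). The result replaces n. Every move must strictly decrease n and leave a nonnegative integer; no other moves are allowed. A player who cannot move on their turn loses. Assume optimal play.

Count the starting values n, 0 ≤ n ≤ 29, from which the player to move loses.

Compute win/loss labels from the base case upward. A position with no move is L. Any other position is W if it can reach an L in one move, else L.
n=0: no move → L
n=1: no move → L
n=2: →1(L), so W
n=3: →2(W) only, which is W, so L
n=4: →3(L), so W
n=5: →4(W) only, which is W, so L
n=6: →3(L), so W
n=7: →6(W) only, which is W, so L
n=8: →7(L), so W
n=9: →6(W), 8(W) — all W, so L
n=10: →5(L), so W
n=11: →10(W) only, which is W, so L
n=12: →9(L), so W
n=13: →12(W) only, which is W, so L
n=14: →7(L), so W
n=15: →10(W), 12(W), 14(W) — all W, so L
n=16: →15(L), so W
n=17: →16(W) only, which is W, so L
n=18: →9(L), so W
n=19: →18(W) only, which is W, so L
n=20: →15(L), so W
n=21: →14(W), 18(W), 20(W) — all W, so L
n=22: →11(L), so W
n=23: →22(W) only, which is W, so L
n=24: →21(L), so W
n=25: →20(W), 24(W) — all W, so L
n=26: →13(L), so W
n=27: →18(W), 24(W), 26(W) — all W, so L
n=28: →21(L), so W
n=29: →28(W) only, which is W, so L
L entries with 0 ≤ n ≤ 29: n = 0, 1, 3, 5, 7, 9, 11, 13, 15, 17, 19, 21, 23, 25, 27, 29; that makes 16.

16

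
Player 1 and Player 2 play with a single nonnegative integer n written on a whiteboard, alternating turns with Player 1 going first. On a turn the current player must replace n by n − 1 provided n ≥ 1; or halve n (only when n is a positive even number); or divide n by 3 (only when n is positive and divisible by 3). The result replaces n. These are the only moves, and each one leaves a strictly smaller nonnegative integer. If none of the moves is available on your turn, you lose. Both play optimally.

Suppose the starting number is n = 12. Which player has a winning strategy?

Player 1 wins.

Compute win/loss labels from the base case upward. A position with no move is L. Any other position is W if it can reach an L in one move, else L.
n=0: no move → L
n=1: W (go to 0, an L position)
n=2: L (sole option 1(W) is W)
n=3: W (go to 2, an L position)
n=4: W (go to 2, an L position)
n=5: L (sole option 4(W) is W)
n=6: W (go to 2, an L position)
n=7: L (sole option 6(W) is W)
n=8: W (go to 7, an L position)
n=9: L (options 3(W), 8(W) are all W)
n=10: W (go to 5, an L position)
n=11: L (sole option 10(W) is W)
n=12: W (go to 11, an L position)
The starting position 12 is W: Player 1 should move to 11, handing over an L position.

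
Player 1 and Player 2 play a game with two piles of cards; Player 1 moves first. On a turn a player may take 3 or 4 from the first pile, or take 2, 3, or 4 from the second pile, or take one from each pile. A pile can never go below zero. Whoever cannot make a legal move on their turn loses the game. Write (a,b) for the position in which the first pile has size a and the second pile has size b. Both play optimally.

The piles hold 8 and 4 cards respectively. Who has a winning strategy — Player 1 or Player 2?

Compute win/loss labels from the base case upward. A position with no move is L. Any other position is W if it can reach an L in one move, else L.
No move ever increases a pile, so every position that can arise here has a ≤ 8 and b ≤ 4; it is enough to label the cells with 0 ≤ a ≤ 8 and 0 ≤ b ≤ 4.
Every move lowers a or b (never raises either), so fill the grid row by row in increasing a, and left to right within a row: each cell's successors are then already labelled.
      b=0  b=1  b=2  b=3  b=4
a=0:    L    L    W    W    W
a=1:    L    W    W    W    W
a=2:    L    W    W    W    W
a=3:    W    W    L    L    W
a=4:    W    W    L    W    W
a=5:    W    L    L    W    W
a=6:    W    L    W    W    W
a=7:    L    L    W    W    W
a=8:    L    W    W    W    W
Cells with no legal move (terminal, hence L): (0,0), (0,1), (1,0), (2,0).
The remaining L cells, each justified by listing all of its moves:
(3,2): only reaches (0,2)(W), (3,0)(W), (2,1)(W), all W → L
(3,3): only reaches (0,3)(W), (3,1)(W), (3,0)(W), (2,2)(W), all W → L
(4,2): only reaches (1,2)(W), (0,2)(W), (4,0)(W), (3,1)(W), all W → L
(5,1): only reaches (2,1)(W), (1,1)(W), (4,0)(W), all W → L
(5,2): only reaches (2,2)(W), (1,2)(W), (5,0)(W), (4,1)(W), all W → L
(6,1): only reaches (3,1)(W), (2,1)(W), (5,0)(W), all W → L
(7,0): only reaches (4,0)(W), (3,0)(W), all W → L
(7,1): only reaches (4,1)(W), (3,1)(W), (6,0)(W), all W → L
(8,0): only reaches (5,0)(W), (4,0)(W), all W → L
Every other cell has at least one move into one of the L cells above, so it is W.
From (8,4) Player 1 can move to (8,0), reaching an L position.

Player 1 wins.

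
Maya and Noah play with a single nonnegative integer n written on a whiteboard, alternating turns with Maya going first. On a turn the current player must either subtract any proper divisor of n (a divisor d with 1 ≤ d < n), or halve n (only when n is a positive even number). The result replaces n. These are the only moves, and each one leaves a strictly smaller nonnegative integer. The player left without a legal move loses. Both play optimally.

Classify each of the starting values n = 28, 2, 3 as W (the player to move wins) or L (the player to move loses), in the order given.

Use the standard recursion: the mover loses at a terminal position; elsewhere, the mover wins exactly when some move hands the opponent an L position.
n=0: no move → L
n=1: no move → L
n=2: reaches L-position 1 → W
n=3: only reaches 2(W), which is W → L
n=4: reaches L-position 3 → W
n=5: only reaches 4(W), which is W → L
n=6: reaches L-position 3 → W
n=7: only reaches 6(W), which is W → L
n=8: reaches L-position 7 → W
n=9: only reaches 6(W), 8(W), all W → L
n=10: reaches L-position 5 → W
n=11: only reaches 10(W), which is W → L
n=12: reaches L-position 9 → W
n=13: only reaches 12(W), which is W → L
n=14: reaches L-position 7 → W
n=15: only reaches 10(W), 12(W), 14(W), all W → L
n=16: reaches L-position 15 → W
n=17: only reaches 16(W), which is W → L
n=18: reaches L-position 9 → W
n=19: only reaches 18(W), which is W → L
n=20: reaches L-position 15 → W
n=21: only reaches 14(W), 18(W), 20(W), all W → L
n=22: reaches L-position 11 → W
n=23: only reaches 22(W), which is W → L
n=24: reaches L-position 21 → W
n=25: only reaches 20(W), 24(W), all W → L
n=26: reaches L-position 13 → W
n=27: only reaches 18(W), 24(W), 26(W), all W → L
n=28: reaches L-position 21 → W

28: W, 2: W, 3: L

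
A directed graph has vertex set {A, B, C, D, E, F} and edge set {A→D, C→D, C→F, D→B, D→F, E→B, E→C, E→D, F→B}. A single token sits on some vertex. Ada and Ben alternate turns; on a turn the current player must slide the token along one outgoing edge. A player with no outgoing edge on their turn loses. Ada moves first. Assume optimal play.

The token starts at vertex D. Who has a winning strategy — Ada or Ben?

Ada wins.

Work bottom-up. With no move the player to move loses. Otherwise the position is W if at least one move leads to an L position for the opponent, and L if every move leads to a W.
Every edge goes from a vertex to one that appears earlier in the order B, F, D, C, E, A, so processing vertices in that order labels each vertex after all of its successors.
B: no outgoing edge → L
F: W (go to B, an L position)
D: W (go to B, an L position)
C: L (options D(W), F(W) are all W)
E: W (go to C, an L position)
A: L (sole option D(W) is W)
From D Ada can move to B, reaching an L position.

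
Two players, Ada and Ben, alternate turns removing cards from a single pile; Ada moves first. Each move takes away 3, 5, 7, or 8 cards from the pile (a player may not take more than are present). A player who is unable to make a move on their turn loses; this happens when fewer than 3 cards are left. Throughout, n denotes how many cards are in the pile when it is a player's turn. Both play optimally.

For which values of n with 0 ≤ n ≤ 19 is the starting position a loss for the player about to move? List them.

Work bottom-up. With no move the player to move loses. Otherwise the position is W if at least one move leads to an L position for the opponent, and L if every move leads to a W.
n=0: no move → L
n=1: no move → L
n=2: no move → L
n=3: W (go to 0, an L position)
n=4: W (go to 1, an L position)
n=5: W (go to 2, an L position)
n=6: W (go to 1, an L position)
n=7: W (go to 2, an L position)
n=8: W (go to 1, an L position)
n=9: W (go to 2, an L position)
n=10: W (go to 2, an L position)
n=11: L (options 8(W), 6(W), 4(W), 3(W) are all W)
n=12: L (options 9(W), 7(W), 5(W), 4(W) are all W)
n=13: L (options 10(W), 8(W), 6(W), 5(W) are all W)
n=14: W (go to 11, an L position)
n=15: W (go to 12, an L position)
n=16: W (go to 13, an L position)
n=17: W (go to 12, an L position)
n=18: W (go to 13, an L position)
n=19: W (go to 12, an L position)
The losing starting values of n are exactly the entries labelled L in this table (6 of them).

0, 1, 2, 11, 12, 13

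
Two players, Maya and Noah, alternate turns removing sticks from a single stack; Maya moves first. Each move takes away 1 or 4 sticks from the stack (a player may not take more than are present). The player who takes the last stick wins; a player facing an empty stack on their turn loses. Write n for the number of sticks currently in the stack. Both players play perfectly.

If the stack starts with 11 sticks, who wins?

Maya wins.

Use the standard recursion: the mover loses at a terminal position; elsewhere, the mover wins exactly when some move hands the opponent an L position.
n=0: no move → L
n=1: W (go to 0, an L position)
n=2: L (sole option 1(W) is W)
n=3: W (go to 2, an L position)
n=4: W (go to 0, an L position)
n=5: L (options 4(W), 1(W) are all W)
n=6: W (go to 5, an L position)
n=7: L (options 6(W), 3(W) are all W)
n=8: W (go to 7, an L position)
n=9: W (go to 5, an L position)
n=10: L (options 9(W), 6(W) are all W)
n=11: W (go to 10, an L position)
From 11 Maya can remove 1, leaving 10, reaching an L position.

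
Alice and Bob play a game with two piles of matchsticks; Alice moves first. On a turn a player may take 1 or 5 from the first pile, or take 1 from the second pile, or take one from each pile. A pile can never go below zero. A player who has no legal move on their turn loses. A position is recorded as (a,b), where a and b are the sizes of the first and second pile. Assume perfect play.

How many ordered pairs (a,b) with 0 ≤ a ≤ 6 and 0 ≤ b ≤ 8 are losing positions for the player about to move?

Positions with no move are L. A position that does have a move is losing for the player to move precisely when every available move leads to a winning position for the opponent. Fill in the labels:
Every move lowers a or b (never raises either), so fill the grid row by row in increasing a, and left to right within a row: each cell's successors are then already labelled.
      b=0  b=1  b=2  b=3  b=4  b=5  b=6  b=7  b=8
a=0:    L    W    L    W    L    W    L    W    L
a=1:    W    W    W    W    W    W    W    W    W
a=2:    L    W    L    W    L    W    L    W    L
a=3:    W    W    W    W    W    W    W    W    W
a=4:    L    W    L    W    L    W    L    W    L
a=5:    W    W    W    W    W    W    W    W    W
a=6:    L    W    L    W    L    W    L    W    L
Cells with no legal move (terminal, hence L): (0,0).
The remaining L cells, each justified by listing all of its moves:
(0,2): only reaches (0,1)(W), which is W → L
(0,4): only reaches (0,3)(W), which is W → L
(0,6): only reaches (0,5)(W), which is W → L
(0,8): only reaches (0,7)(W), which is W → L
(2,0): only reaches (1,0)(W), which is W → L
(2,2): only reaches (1,2)(W), (2,1)(W), (1,1)(W), all W → L
(2,4): only reaches (1,4)(W), (2,3)(W), (1,3)(W), all W → L
(2,6): only reaches (1,6)(W), (2,5)(W), (1,5)(W), all W → L
(2,8): only reaches (1,8)(W), (2,7)(W), (1,7)(W), all W → L
(4,0): only reaches (3,0)(W), which is W → L
(4,2): only reaches (3,2)(W), (4,1)(W), (3,1)(W), all W → L
(4,4): only reaches (3,4)(W), (4,3)(W), (3,3)(W), all W → L
(4,6): only reaches (3,6)(W), (4,5)(W), (3,5)(W), all W → L
(4,8): only reaches (3,8)(W), (4,7)(W), (3,7)(W), all W → L
(6,0): only reaches (5,0)(W), (1,0)(W), all W → L
(6,2): only reaches (5,2)(W), (1,2)(W), (6,1)(W), (5,1)(W), all W → L
(6,4): only reaches (5,4)(W), (1,4)(W), (6,3)(W), (5,3)(W), all W → L
(6,6): only reaches (5,6)(W), (1,6)(W), (6,5)(W), (5,5)(W), all W → L
(6,8): only reaches (5,8)(W), (1,8)(W), (6,7)(W), (5,7)(W), all W → L
Every other cell has at least one move into one of the L cells above, so it is W.
L cells per row: a=0: 5, a=1: 0, a=2: 5, a=3: 0, a=4: 5, a=5: 0, a=6: 5; total 20.

20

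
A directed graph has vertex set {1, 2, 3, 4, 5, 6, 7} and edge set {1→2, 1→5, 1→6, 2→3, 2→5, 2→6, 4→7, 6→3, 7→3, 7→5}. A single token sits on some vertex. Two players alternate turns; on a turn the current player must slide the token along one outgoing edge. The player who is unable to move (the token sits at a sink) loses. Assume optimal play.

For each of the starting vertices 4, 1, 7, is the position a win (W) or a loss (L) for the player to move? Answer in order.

Build the W/L table. Terminal = L. A non-terminal position is W if it has a move to some L; otherwise it is L.
Every edge goes from a vertex to one that appears earlier in the order 5, 3, 6, 7, 2, 4, 1, so processing vertices in that order labels each vertex after all of its successors.
5: no outgoing edge → L
3: no outgoing edge → L
6: →3(L), so W
7: →3(L), so W
2: →3(L), so W
4: →7(W) only, which is W, so L
1: →5(L), so W

4: L, 1: W, 7: W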